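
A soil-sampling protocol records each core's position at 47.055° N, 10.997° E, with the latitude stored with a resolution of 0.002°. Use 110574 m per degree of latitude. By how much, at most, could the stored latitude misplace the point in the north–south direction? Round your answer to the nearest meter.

With a 0.002° grid the true value lies within half a step, ±0.002°/2 = ±0.001°, of the stored one.
Along the meridian that is 0.001° × 110574 m/° = 110.574 m.

111 meters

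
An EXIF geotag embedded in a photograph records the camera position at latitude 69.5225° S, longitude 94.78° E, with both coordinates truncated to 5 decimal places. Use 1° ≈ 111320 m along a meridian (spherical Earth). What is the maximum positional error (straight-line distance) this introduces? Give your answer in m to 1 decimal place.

1.2 m

Truncating at 5 decimal places can drop up to a full unit in the last place, so each coordinate may be off by as much as 1e-05°.
N–S: 1e-05° × 111320 m/° = 1.1132 m.
Longitude error → 1e-05 × 111320 × cos 69.5225° = 1e-05 × 111320 × 0.3498 ≈ 0.389441 m.
The two errors are perpendicular, so the maximum displacement is √(1.1132² + 0.389441²) ≈ 1.17936 m.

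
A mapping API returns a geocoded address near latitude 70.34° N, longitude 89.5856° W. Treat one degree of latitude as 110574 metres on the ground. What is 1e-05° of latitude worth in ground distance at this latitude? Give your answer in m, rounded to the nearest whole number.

1 m

Along a meridian 1e-05° is 1e-05 × 110574 = 1.10574 m.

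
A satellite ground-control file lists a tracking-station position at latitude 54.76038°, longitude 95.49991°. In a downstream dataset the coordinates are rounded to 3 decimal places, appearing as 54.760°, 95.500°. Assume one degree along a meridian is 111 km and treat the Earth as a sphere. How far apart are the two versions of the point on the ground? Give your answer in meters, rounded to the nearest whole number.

Δlat = 54.76038 − 54.760 = +0.00038°; Δlon = 95.49991 − 95.500 = -0.00009°.
N–S: 0.00038° × 111000 m/° = 42.18 m.
E–W at 54.76°: -0.00009° × 111000 × cos 54.76° = -0.00009 × 111000 × 0.5770 ≈ -5.76426 m.
Distance: √(42.18² + 5.76426²) ≈ 42.572 m.

43 meters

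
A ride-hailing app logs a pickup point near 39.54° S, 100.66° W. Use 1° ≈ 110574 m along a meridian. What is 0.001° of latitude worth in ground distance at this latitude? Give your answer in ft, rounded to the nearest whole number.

363 ft

0.001° × 110574 m/° = 110.574 m.
In feet: 110.574 m ÷ 0.3048 ≈ 362.78 ft.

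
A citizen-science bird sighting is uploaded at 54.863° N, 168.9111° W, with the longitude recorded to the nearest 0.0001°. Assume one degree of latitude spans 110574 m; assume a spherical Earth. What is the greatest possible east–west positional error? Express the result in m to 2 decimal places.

3.18 m

Rounding to 4 decimal places leaves the longitude within ±5e-05° of the true value.
One degree of longitude at 54.863° is 110574 × cos 54.863° ≈ 110574 × 0.5755 = 63639 m.
So at most 5e-05° × 63639 ≈ 3.18195 m east–west.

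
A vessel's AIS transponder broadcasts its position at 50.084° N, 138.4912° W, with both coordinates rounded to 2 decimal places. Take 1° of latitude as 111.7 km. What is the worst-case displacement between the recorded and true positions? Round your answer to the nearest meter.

664 meters

Rounding to 2 decimal places leaves each coordinate within ±0.005° of the true value.
N–S: 0.005° × 111700 m/° = 558.5 m.
E–W at 50.084°: 0.005° × 111700 × cos 50.084° = 0.005 × 111700 × 0.6417 ≈ 358.369 m.
Worst case both components are at the extreme and orthogonal: √(558.5² + 358.369²) ≈ 663.589 m.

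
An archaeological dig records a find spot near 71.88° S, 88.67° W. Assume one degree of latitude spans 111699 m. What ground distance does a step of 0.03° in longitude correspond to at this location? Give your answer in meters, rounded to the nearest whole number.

1042 meters

At 71.88° a degree of longitude is 111699 × cos 71.88° ≈ 34739.3 m, so 0.03° corresponds to 1042.18 m.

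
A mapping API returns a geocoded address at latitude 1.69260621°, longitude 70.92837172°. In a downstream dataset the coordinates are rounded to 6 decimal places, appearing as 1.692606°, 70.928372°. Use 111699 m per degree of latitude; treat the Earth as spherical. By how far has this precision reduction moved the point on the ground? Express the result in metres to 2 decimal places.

0.04 metres

The latitude changed by +0.00000021° and the longitude by -0.00000028°.
N–S: 0.00000021° × 111699 m/° = 0.0234568 m.
E–W at 1.69261°: -0.00000028° × 111699 × cos 1.69261° = -0.00000028 × 111699 × 0.9996 ≈ -0.0312621 m.
Hypotenuse of the two orthogonal shifts: √(0.0234568² + 0.0312621²) = 0.0390837 m.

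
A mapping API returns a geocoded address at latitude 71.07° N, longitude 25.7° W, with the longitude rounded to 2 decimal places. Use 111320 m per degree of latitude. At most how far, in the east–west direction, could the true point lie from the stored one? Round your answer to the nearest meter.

Rounding to 2 decimal places leaves the longitude within ±0.005° of the true value.
One degree of longitude at 71.07° is 111320 × cos 71.07° ≈ 111320 × 0.3244 = 36113.6 m.
East–west error: 0.005° × 36113.6 m/° ≈ 180.568 m.

181 meters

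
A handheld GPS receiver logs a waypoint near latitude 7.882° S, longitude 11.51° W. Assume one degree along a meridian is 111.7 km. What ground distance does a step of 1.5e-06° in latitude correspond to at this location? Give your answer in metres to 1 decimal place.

Along a meridian 1.5e-06° is 1.5e-06 × 111700 = 0.16755 m.

0.2 metres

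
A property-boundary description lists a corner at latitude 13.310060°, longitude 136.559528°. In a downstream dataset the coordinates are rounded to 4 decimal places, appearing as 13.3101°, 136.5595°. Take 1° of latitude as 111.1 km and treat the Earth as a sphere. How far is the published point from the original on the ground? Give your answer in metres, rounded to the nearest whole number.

The latitude changed by -0.000040° and the longitude by +0.000028°.
N–S: -0.000040° × 111100 m/° = -4.444 m.
East–west at this latitude: 0.000028° × 111100 × cos 13.3101° ≈ 0.000028 × 108116 = 3.02724 m.
Hypotenuse of the two orthogonal shifts: √(4.444² + 3.02724²) = 5.37711 m.

5 metres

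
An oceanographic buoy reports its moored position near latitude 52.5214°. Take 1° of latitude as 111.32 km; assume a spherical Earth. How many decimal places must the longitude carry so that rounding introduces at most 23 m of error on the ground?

4 decimal places

At 52.5214° one degree of longitude covers 111320 × cos 52.5214° ≈ 111320 × 0.6085 ≈ 67734.3 m.
N decimal places → at most half a unit in the last place, 0.5 × 10⁻ᴺ° = 67734.3/2 × 10⁻ᴺ m.
Setting 33867.2 × 10⁻ᴺ ≤ 23 gives 10ᴺ ≥ 1472, i.e. N ≥ 3.17.
N = 3 would give 33.9 m (too coarse); N = 4 gives 3.39 m ≤ 23 m.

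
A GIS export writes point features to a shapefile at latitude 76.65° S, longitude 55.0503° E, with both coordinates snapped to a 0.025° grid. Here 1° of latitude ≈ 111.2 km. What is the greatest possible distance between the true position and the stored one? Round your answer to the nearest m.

1427 m

With a 0.025° grid the true value lies within half a step, ±0.025°/2 = ±0.0125°, of the stored one.
N–S: 0.0125° × 111200 m/° = 1390 m.
E–W at 76.65°: 0.0125° × 111200 × cos 76.65° = 0.0125 × 111200 × 0.2309 ≈ 320.949 m.
The two errors are perpendicular, so the maximum displacement is √(1390² + 320.949²) ≈ 1426.57 m.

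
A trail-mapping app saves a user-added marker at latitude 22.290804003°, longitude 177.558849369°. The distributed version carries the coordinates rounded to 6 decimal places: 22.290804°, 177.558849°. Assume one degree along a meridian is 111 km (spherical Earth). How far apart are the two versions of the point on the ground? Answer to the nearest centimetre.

The latitude changed by +0.000000003° and the longitude by +0.000000369°.
North–south shift: 0.000000003 × 111000 = 0.000333 m.
East–west at this latitude: 0.000000369° × 111000 × cos 22.2908° ≈ 0.000000369 × 102705 = 0.0378982 m.
Hypotenuse of the two orthogonal shifts: √(0.000333² + 0.0378982²) = 0.0378996 m.
That is 0.0378996 m = 3.79 cm.

4 centimetres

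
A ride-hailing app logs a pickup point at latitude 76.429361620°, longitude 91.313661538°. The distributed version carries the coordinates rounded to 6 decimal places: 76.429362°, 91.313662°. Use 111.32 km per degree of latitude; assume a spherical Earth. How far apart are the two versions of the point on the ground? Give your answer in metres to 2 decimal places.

Δlat = 76.429361620 − 76.429362 = -0.000000380°; Δlon = 91.313661538 − 91.313662 = -0.000000462°.
N–S: -0.000000380° × 111320 m/° = -0.0423016 m.
East–west at this latitude: -0.000000462° × 111320 × cos 76.4294° ≈ -0.000000462 × 26120.6 = -0.0120677 m.
Hypotenuse of the two orthogonal shifts: √(0.0423016² + 0.0120677²) = 0.0439893 m.

0.04 metres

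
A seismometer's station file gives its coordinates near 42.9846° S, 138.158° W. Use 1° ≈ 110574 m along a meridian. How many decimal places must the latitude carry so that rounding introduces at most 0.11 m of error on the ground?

One degree of latitude covers 110574 m.
With N decimal places the half-ulp bound is 0.5·10⁻ᴺ°, or 0.5·10⁻ᴺ × 110574 m on the ground.
Need 0.5 × 110574 × 10⁻ᴺ ≤ 0.11 → 10⁻ᴺ ≤ 1.990e-06, so N ≥ 5.70.
At 5 places the error can reach 0.553 m, but 6 places keeps it to 0.0553 m.

6 decimal places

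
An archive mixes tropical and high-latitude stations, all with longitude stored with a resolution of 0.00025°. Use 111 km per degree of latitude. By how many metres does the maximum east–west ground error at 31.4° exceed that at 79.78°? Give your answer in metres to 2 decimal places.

9.38 metres

With a 0.00025° grid the true value lies within half a step, ±0.00025°/2 = ±0.000125°, of the stored one.
Error at 31.4° = 0.000125° × 111000 × cos 31.4° ≈ 13.875 × 0.8536 = 11.843 m.
At 79.78°: 0.000125° × 111000 × cos 79.78° = 0.000125 × 111000 × 0.1774 ≈ 2.4618 m.
Difference: 11.843 − 2.4618 = 9.3812 m.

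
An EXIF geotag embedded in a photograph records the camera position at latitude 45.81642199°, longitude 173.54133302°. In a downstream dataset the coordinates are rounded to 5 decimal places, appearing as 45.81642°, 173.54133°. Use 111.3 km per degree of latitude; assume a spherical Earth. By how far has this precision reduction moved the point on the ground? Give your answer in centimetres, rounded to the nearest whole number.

The latitude changed by +0.00000199° and the longitude by +0.00000302°.
North–south shift: 0.00000199 × 111300 = 0.221487 m.
E–W at 45.8164°: 0.00000302° × 111300 × cos 45.8164° = 0.00000302 × 111300 × 0.6970 ≈ 0.234266 m.
Distance: √(0.221487² + 0.234266²) ≈ 0.322393 m.
That is 0.322393 m = 32.239 cm.

32 centimetres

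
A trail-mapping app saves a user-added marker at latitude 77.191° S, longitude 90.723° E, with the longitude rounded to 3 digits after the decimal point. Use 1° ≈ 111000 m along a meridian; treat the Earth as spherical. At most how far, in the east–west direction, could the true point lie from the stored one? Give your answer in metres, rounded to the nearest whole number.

12 metres

Rounding to 3 decimal places leaves the longitude within ±0.0005° of the true value.
One degree of longitude at 77.191° is 111000 × cos 77.191° ≈ 111000 × 0.2217 = 24608.9 m.
East–west error: 0.0005° × 24608.9 m/° ≈ 12.3044 m.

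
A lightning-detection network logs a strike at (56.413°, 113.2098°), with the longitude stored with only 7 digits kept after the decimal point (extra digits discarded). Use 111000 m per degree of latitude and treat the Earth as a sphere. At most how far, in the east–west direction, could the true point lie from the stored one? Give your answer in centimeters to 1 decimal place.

0.6 centimeters

Truncating at 7 decimal places can drop up to a full unit in the last place, so the longitude may be off by as much as 1e-07°.
Parallels shrink by cos φ, so at 56.413° a degree of longitude is 111000 × 0.5532 ≈ 61405.5 m.
East–west error: 1e-07° × 61405.5 m/° ≈ 0.00614055 m.
That is 0.00614055 m = 0.61405 cm.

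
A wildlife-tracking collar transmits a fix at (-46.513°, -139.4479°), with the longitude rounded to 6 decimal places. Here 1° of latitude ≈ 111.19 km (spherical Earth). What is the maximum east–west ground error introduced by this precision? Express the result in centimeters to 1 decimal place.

Rounding to 6 decimal places leaves the longitude within ±5e-07° of the true value.
Parallels shrink by cos φ, so at 46.513° a degree of longitude is 111190 × 0.6882 ≈ 76519.8 m.
Maximum E–W displacement: 5e-07 × 76519.8 = 0.0382599 m.
That is 0.0382599 m = 3.826 cm.

3.8 centimeters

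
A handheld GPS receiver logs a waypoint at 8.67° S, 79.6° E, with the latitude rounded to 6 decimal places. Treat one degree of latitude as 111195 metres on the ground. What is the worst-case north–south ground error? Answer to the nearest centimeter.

Rounding to 6 decimal places leaves the latitude within ±5e-07° of the true value.
North–south distance: 5e-07° × 111195 m/° = 0.0555975 m.
That is 0.0555975 m = 5.5597 cm.

6 centimeters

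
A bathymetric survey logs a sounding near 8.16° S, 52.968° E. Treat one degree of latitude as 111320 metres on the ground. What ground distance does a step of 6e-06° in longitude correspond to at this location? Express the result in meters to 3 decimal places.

0.661 meters

One degree of longitude here spans 111320 × cos 8.16° = 111320 × 0.9899 ≈ 110193 m; 6e-06° of that is 0.661158 m.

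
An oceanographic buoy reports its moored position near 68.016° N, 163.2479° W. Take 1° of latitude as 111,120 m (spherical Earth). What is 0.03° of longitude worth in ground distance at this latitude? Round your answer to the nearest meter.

One degree of longitude here spans 111120 × cos 68.016° = 111120 × 0.3743 ≈ 41597.5 m; 0.03° of that is 1247.93 m.

1248 meters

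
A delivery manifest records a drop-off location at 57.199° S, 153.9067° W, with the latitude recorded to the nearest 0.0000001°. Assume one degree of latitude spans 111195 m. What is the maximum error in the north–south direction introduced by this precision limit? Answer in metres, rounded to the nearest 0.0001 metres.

0.0056 metres

Rounding to 7 decimal places leaves the latitude within ±5e-08° of the true value.
So the N–S error is at most 5e-08 × 111195 = 0.00555975 m.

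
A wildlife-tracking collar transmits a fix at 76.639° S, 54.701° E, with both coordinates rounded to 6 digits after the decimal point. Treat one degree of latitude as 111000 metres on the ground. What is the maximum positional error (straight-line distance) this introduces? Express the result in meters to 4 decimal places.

Rounding to 6 decimal places leaves each coordinate within ±5e-07° of the true value.
N–S: 5e-07° × 111000 m/° = 0.0555 m.
East–west component at 76.639°: 5e-07° × 111000 × cos 76.639° ≈ 5e-07 × 25650.5 ≈ 0.0128253 m.
Worst case both components are at the extreme and orthogonal: √(0.0555² + 0.0128253²) ≈ 0.0569626 m.

0.0570 meters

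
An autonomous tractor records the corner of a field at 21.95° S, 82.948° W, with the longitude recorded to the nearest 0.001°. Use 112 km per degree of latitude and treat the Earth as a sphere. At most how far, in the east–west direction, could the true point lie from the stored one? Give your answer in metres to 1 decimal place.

Rounding to 3 decimal places leaves the longitude within ±0.0005° of the true value.
One degree of longitude at 21.95° is 112000 × cos 21.95° ≈ 112000 × 0.9275 = 103881 m.
Maximum E–W displacement: 0.0005 × 103881 = 51.9406 m.

51.9 metres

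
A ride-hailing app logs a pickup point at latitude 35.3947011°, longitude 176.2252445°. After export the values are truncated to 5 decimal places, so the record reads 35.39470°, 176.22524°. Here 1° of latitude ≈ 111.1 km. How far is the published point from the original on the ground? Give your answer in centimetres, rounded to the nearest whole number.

43 centimetres

The latitude changed by +0.0000011° and the longitude by +0.0000045°.
North–south shift: 0.0000011 × 111100 = 0.12221 m.
East–west at this latitude: 0.0000045° × 111100 × cos 35.3947° ≈ 0.0000045 × 90566.7 = 0.40755 m.
Hypotenuse of the two orthogonal shifts: √(0.12221² + 0.40755²) = 0.425479 m.
That is 0.425479 m = 42.548 cm.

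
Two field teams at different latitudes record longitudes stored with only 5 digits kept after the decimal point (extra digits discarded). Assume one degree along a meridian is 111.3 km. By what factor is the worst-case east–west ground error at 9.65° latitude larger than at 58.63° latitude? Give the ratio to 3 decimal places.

Truncating at 5 decimal places can drop up to a full unit in the last place, so the longitude may be off by as much as 1e-05°.
Error at 9.65° = 1e-05° × 111300 × cos 9.65° ≈ 1.113 × 0.9859 = 1.0973 m.
Error at 58.63° = 1e-05° × 111300 × cos 58.63° ≈ 1.113 × 0.5206 = 0.57939 m.
Ratio: 1.0973 / 0.57939 = cos 9.65° / cos 58.63° ≈ 1.8938.

1.894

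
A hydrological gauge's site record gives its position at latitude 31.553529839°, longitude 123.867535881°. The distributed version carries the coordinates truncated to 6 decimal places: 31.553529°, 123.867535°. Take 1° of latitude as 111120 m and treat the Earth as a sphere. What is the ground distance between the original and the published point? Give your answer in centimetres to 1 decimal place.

The latitude changed by +0.000000839° and the longitude by +0.000000881°.
N–S: 0.000000839° × 111120 m/° = 0.0932297 m.
East–west at this latitude: 0.000000881° × 111120 × cos 31.5535° ≈ 0.000000881 × 94691.1 = 0.0834229 m.
Hypotenuse of the two orthogonal shifts: √(0.0932297² + 0.0834229²) = 0.125105 m.
That is 0.125105 m = 12.51 cm.

12.5 centimetres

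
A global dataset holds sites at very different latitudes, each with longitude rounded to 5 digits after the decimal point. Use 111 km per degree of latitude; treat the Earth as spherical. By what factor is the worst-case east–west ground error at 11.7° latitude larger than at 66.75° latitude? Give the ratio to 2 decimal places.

Rounding to 5 decimal places leaves the longitude within ±5e-06° of the true value.
At 11.7°: 5e-06° × 111000 × cos 11.7° = 5e-06 × 111000 × 0.9792 ≈ 0.54347 m.
At 66.75°: 5e-06° × 111000 × cos 66.75° = 5e-06 × 111000 × 0.3947 ≈ 0.21908 m.
The ratio reduces to cos 11.7° / cos 66.75° = 0.9792/0.3947 ≈ 2.4807.

2.48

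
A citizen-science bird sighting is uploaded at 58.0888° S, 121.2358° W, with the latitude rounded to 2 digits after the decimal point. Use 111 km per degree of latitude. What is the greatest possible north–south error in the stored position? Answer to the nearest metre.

Rounding to 2 decimal places leaves the latitude within ±0.005° of the true value.
So the N–S error is at most 0.005 × 111000 = 555 m.

555 metres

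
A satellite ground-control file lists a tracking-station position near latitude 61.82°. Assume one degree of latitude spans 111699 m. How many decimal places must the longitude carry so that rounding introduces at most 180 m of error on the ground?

3

At 61.82° one degree of longitude covers 111699 × cos 61.82° ≈ 111699 × 0.4722 ≈ 52749.1 m.
N decimal places → at most half a unit in the last place, 0.5 × 10⁻ᴺ° = 52749.1/2 × 10⁻ᴺ m.
Need 0.5 × 52749.1 × 10⁻ᴺ ≤ 180 → 10⁻ᴺ ≤ 6.825e-03, so N ≥ 2.17.
N = 2 would give 264 m (too coarse); N = 3 gives 26.4 m ≤ 180 m.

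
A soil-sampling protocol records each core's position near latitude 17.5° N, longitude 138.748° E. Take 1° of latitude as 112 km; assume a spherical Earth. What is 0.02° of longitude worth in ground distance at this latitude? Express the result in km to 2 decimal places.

At 17.5° a degree of longitude is 112000 × cos 17.5° ≈ 106816 m, so 0.02° corresponds to 2136.33 m.
That is 2136.33 m = 2.1363 km.

2.14 km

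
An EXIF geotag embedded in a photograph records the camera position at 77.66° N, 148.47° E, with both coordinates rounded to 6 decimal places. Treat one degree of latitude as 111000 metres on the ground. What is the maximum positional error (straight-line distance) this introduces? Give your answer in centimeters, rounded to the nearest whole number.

6 centimeters

Rounding to 6 decimal places leaves each coordinate within ±5e-07° of the true value.
Latitude error → 5e-07 × 111000 = 0.0555 m along the meridian.
E–W at 77.66°: 5e-07° × 111000 × cos 77.66° = 5e-07 × 111000 × 0.2137 ≈ 0.011861 m.
Combining orthogonally: (0.0555² + 0.011861²)^½ ≈ 0.0567533 m.
That is 0.0567533 m = 5.6753 cm.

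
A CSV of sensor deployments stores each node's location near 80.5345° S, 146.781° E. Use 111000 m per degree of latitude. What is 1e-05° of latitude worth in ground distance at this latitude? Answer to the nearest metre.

1 metres

Along a meridian 1e-05° is 1e-05 × 111000 = 1.11 m.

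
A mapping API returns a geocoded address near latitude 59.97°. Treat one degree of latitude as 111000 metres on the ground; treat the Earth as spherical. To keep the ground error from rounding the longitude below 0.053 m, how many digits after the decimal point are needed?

6 decimal places

At 59.97° one degree of longitude covers 111000 × cos 59.97° ≈ 111000 × 0.5005 ≈ 55550.3 m.
With N decimal places the half-ulp bound is 0.5·10⁻ᴺ°, or 0.5·10⁻ᴺ × 55550.3 m on the ground.
Setting 27775.2 × 10⁻ᴺ ≤ 0.053 gives 10ᴺ ≥ 5.241e+05, i.e. N ≥ 5.72.
N = 5 would give 0.278 m (too coarse); N = 6 gives 0.0278 m ≤ 0.053 m.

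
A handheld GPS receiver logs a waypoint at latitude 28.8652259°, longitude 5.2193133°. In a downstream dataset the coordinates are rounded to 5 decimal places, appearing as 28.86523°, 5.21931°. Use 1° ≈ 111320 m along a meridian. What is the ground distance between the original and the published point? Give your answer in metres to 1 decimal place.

The latitude changed by -0.0000041° and the longitude by +0.0000033°.
North–south shift: -0.0000041 × 111320 = -0.456412 m.
E–W at 28.8652°: 0.0000033° × 111320 × cos 28.8652° = 0.0000033 × 111320 × 0.8758 ≈ 0.321715 m.
Hypotenuse of the two orthogonal shifts: √(0.456412² + 0.321715²) = 0.558402 m.

0.6 metres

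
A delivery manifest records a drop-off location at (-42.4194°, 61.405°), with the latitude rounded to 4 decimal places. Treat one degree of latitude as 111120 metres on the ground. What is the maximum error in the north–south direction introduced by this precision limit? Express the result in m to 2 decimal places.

5.56 m

Rounding to 4 decimal places leaves the latitude within ±5e-05° of the true value.
So the N–S error is at most 5e-05 × 111120 = 5.556 m.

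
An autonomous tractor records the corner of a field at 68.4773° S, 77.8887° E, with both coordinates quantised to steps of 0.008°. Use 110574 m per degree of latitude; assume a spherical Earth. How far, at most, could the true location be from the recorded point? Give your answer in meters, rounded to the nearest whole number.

471 meters

With a 0.008° grid the true value lies within half a step, ±0.008°/2 = ±0.004°, of the stored one.
North–south component: 0.004° × 110574 = 442.296 m.
Longitude error → 0.004 × 110574 × cos 68.4773° = 0.004 × 110574 × 0.3669 ≈ 162.265 m.
The two errors are perpendicular, so the maximum displacement is √(442.296² + 162.265²) ≈ 471.122 m.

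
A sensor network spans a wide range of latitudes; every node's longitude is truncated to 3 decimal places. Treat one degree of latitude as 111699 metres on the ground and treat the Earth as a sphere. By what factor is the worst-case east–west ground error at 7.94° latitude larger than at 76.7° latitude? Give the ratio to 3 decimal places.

4.305

Truncating at 3 decimal places can drop up to a full unit in the last place, so the longitude may be off by as much as 0.001°.
Error at 7.94° = 0.001° × 111699 × cos 7.94° ≈ 111.7 × 0.9904 = 110.63 m.
At 76.7°: 0.001° × 111699 × cos 76.7° = 0.001 × 111699 × 0.2300 ≈ 25.696 m.
Ratio: 110.63 / 25.696 = cos 7.94° / cos 76.7° ≈ 4.3052.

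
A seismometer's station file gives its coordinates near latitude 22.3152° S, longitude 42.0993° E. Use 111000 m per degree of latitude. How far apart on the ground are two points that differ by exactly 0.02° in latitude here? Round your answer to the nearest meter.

2220 meters

0.02° × 111000 m/° = 2220 m.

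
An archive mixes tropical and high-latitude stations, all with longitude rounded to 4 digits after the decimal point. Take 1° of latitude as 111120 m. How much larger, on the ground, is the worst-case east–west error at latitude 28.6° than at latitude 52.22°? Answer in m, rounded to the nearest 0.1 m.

Rounding to 4 decimal places leaves the longitude within ±5e-05° of the true value.
At 28.6°: 5e-05° × 111120 × cos 28.6° = 5e-05 × 111120 × 0.8780 ≈ 4.8781 m.
At 52.22°: 5e-05° × 111120 × cos 52.22° = 5e-05 × 111120 × 0.6126 ≈ 3.4038 m.
Difference: 4.8781 − 3.4038 = 1.4743 m.

1.5 m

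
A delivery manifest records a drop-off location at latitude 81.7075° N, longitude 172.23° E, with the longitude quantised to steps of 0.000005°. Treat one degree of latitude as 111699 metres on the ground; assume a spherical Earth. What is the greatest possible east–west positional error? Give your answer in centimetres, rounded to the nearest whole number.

4 centimetres

With a 0.000005° grid the true value lies within half a step, ±0.000005°/2 = ±2.5e-06°, of the stored one.
Parallels shrink by cos φ, so at 81.7075° a degree of longitude is 111699 × 0.1442 ≈ 16110 m.
So at most 2.5e-06° × 16110 ≈ 0.0402749 m east–west.
That is 0.0402749 m = 4.0275 cm.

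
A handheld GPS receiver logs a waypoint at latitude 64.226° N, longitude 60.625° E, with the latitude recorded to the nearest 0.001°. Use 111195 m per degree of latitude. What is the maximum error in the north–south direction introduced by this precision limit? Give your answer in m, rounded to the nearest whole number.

56 m

Rounding to 3 decimal places leaves the latitude within ±0.0005° of the true value.
So the N–S error is at most 0.0005 × 111195 = 55.5975 m.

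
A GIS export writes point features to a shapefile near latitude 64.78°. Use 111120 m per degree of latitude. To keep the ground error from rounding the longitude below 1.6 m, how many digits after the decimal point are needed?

5 decimal places

At 64.78° one degree of longitude covers 111120 × cos 64.78° ≈ 111120 × 0.4261 ≈ 47347.7 m.
Rounding to N decimal places gives at most 0.5 × 10⁻ᴺ degrees of error, i.e. 0.5 × 10⁻ᴺ × 47347.7 m.
Need 0.5 × 47347.7 × 10⁻ᴺ ≤ 1.6 → 10⁻ᴺ ≤ 6.759e-05, so N ≥ 4.17.
At 4 places the error can reach 2.37 m, but 5 places keeps it to 0.237 m.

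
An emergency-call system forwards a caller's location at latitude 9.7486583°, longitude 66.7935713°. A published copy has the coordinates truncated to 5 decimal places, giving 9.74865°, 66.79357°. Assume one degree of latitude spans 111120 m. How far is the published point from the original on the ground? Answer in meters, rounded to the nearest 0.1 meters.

Δlat = 9.7486583 − 9.74865 = +0.0000083°; Δlon = 66.7935713 − 66.79357 = +0.0000013°.
N–S: 0.0000083° × 111120 m/° = 0.922296 m.
East–west at this latitude: 0.0000013° × 111120 × cos 9.74865° ≈ 0.0000013 × 109515 = 0.14237 m.
Combined displacement = (0.922296² + 0.14237²)^½ ≈ 0.93322 m.

0.9 meters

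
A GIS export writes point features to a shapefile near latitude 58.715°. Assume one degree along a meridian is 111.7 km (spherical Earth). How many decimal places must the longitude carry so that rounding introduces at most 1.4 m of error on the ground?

5 decimal places

At 58.715° one degree of longitude covers 111700 × cos 58.715° ≈ 111700 × 0.5193 ≈ 58005.3 m.
With N decimal places the half-ulp bound is 0.5·10⁻ᴺ°, or 0.5·10⁻ᴺ × 58005.3 m on the ground.
Need 0.5 × 58005.3 × 10⁻ᴺ ≤ 1.4 → 10⁻ᴺ ≤ 4.827e-05, so N ≥ 4.32.
So 5 decimal places suffice (0.29 m); 4 would allow up to 2.9 m.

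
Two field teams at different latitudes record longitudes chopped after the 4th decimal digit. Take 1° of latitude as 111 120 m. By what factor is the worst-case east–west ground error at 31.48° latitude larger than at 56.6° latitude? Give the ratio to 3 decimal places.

Truncating at 4 decimal places can drop up to a full unit in the last place, so the longitude may be off by as much as 0.0001°.
Error at 31.48° = 0.0001° × 111120 × cos 31.48° ≈ 11.112 × 0.8528 = 9.4766 m.
Error at 56.6° = 0.0001° × 111120 × cos 56.6° ≈ 11.112 × 0.5505 = 6.1169 m.
The ratio reduces to cos 31.48° / cos 56.6° = 0.8528/0.5505 ≈ 1.5492.

1.549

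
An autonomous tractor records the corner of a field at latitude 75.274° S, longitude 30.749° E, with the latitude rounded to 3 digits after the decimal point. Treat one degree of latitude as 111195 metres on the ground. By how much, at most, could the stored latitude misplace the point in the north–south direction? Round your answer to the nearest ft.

182 ft

Rounding to 3 decimal places leaves the latitude within ±0.0005° of the true value.
Along the meridian that is 0.0005° × 111195 m/° = 55.5975 m.
In feet: 55.5975 m ÷ 0.3048 ≈ 182.41 ft.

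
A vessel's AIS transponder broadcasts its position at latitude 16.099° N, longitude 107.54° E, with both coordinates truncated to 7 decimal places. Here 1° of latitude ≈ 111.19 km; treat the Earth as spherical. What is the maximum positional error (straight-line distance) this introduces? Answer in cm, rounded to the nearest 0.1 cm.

1.5 cm

Truncating at 7 decimal places can drop up to a full unit in the last place, so each coordinate may be off by as much as 1e-07°.
Latitude error → 1e-07 × 111190 = 0.011119 m along the meridian.
E–W at 16.099°: 1e-07° × 111190 × cos 16.099° = 1e-07 × 111190 × 0.9608 ≈ 0.010683 m.
Combining orthogonally: (0.011119² + 0.010683²)^½ ≈ 0.0154194 m.
That is 0.0154194 m = 1.5419 cm.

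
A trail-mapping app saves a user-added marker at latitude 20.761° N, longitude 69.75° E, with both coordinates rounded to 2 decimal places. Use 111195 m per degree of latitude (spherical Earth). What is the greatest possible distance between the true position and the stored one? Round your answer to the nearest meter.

Rounding to 2 decimal places leaves each coordinate within ±0.005° of the true value.
N–S: 0.005° × 111195 m/° = 555.975 m.
East–west component at 20.761°: 0.005° × 111195 × cos 20.761° ≈ 0.005 × 103975 ≈ 519.874 m.
The two errors are perpendicular, so the maximum displacement is √(555.975² + 519.874²) ≈ 761.168 m.

761 meters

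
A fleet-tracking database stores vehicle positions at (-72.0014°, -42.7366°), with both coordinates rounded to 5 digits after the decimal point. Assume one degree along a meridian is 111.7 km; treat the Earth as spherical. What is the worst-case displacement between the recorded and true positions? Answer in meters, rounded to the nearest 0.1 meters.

0.6 meters

Rounding to 5 decimal places leaves each coordinate within ±5e-06° of the true value.
North–south component: 5e-06° × 111700 = 0.5585 m.
E–W at 72.0014°: 5e-06° × 111700 × cos 72.0014° = 5e-06 × 111700 × 0.3090 ≈ 0.172573 m.
The two errors are perpendicular, so the maximum displacement is √(0.5585² + 0.172573²) ≈ 0.584554 m.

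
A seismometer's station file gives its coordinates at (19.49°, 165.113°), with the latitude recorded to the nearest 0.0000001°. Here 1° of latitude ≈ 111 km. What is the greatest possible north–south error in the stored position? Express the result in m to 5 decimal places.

Rounding to 7 decimal places leaves the latitude within ±5e-08° of the true value.
Along the meridian that is 5e-08° × 111000 m/° = 0.00555 m.

0.00555 m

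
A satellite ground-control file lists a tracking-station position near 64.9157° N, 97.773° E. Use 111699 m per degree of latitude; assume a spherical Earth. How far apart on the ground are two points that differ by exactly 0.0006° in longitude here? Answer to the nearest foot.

One degree of longitude here spans 111699 × cos 64.9157° = 111699 × 0.4240 ≈ 47354.9 m; 0.0006° of that is 28.413 m.
Converting: 28.413 m × 3.2808 ft/m ≈ 93.218 ft.

93 feet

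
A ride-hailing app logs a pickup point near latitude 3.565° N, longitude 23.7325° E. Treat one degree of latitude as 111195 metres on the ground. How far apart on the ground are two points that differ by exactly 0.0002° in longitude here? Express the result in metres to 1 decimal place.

At 3.565° a degree of longitude is 111195 × cos 3.565° ≈ 110980 m, so 0.0002° corresponds to 22.196 m.

22.2 metres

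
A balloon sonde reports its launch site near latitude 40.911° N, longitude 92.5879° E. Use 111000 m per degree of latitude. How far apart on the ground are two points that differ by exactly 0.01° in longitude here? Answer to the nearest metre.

At 40.911° a degree of longitude is 111000 × cos 40.911° ≈ 83885.8 m, so 0.01° corresponds to 838.858 m.

839 metres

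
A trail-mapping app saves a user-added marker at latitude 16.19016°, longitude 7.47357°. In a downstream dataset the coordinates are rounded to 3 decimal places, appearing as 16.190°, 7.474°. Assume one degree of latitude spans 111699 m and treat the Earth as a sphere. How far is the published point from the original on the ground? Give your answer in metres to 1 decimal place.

49.5 metres

Δlat = 16.19016 − 16.190 = +0.00016°; Δlon = 7.47357 − 7.474 = -0.00043°.
North–south shift: 0.00016 × 111699 = 17.8718 m.
E–W at 16.19°: -0.00043° × 111699 × cos 16.19° = -0.00043 × 111699 × 0.9603 ≈ -46.1258 m.
Distance: √(17.8718² + 46.1258²) ≈ 49.4671 m.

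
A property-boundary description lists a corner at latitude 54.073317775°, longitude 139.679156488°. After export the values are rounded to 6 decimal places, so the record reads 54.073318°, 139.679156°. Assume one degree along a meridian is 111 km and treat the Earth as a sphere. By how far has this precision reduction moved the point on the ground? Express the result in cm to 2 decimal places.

4.04 cm

Δlat = 54.073317775 − 54.073318 = -0.000000225°; Δlon = 139.679156488 − 139.679156 = +0.000000488°.
N–S: -0.000000225° × 111000 m/° = -0.024975 m.
East–west at this latitude: 0.000000488° × 111000 × cos 54.0733° ≈ 0.000000488 × 65129.2 = 0.031783 m.
Distance: √(0.024975² + 0.031783²) ≈ 0.0404217 m.
That is 0.0404217 m = 4.0422 cm.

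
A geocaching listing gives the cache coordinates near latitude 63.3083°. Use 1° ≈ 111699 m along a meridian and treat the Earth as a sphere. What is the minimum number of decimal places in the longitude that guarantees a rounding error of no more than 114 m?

3 decimal places

At 63.3083° one degree of longitude covers 111699 × cos 63.3083° ≈ 111699 × 0.4492 ≈ 50174 m.
With N decimal places the half-ulp bound is 0.5·10⁻ᴺ°, or 0.5·10⁻ᴺ × 50174 m on the ground.
Setting 25087 × 10⁻ᴺ ≤ 114 gives 10ᴺ ≥ 220.1, i.e. N ≥ 2.34.
So 3 decimal places suffice (25.1 m); 2 would allow up to 251 m.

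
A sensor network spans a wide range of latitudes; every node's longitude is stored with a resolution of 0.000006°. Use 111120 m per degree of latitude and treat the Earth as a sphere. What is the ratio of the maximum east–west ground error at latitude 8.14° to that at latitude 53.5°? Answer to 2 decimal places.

With a 0.000006° grid the true value lies within half a step, ±0.000006°/2 = ±3e-06°, of the stored one.
At 8.14°: 3e-06° × 111120 × cos 8.14° = 3e-06 × 111120 × 0.9899 ≈ 0.33 m.
At 53.5°: 3e-06° × 111120 × cos 53.5° = 3e-06 × 111120 × 0.5948 ≈ 0.19829 m.
The ratio reduces to cos 8.14° / cos 53.5° = 0.9899/0.5948 ≈ 1.6642.

1.66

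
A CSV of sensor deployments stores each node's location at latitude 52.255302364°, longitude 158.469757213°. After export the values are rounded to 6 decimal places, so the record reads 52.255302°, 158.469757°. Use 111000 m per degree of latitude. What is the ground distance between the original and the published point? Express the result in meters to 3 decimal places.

Δlat = 52.255302364 − 52.255302 = +0.000000364°; Δlon = 158.469757213 − 158.469757 = +0.000000213°.
North–south shift: 0.000000364 × 111000 = 0.040404 m.
E–W at 52.2553°: 0.000000213° × 111000 × cos 52.2553° = 0.000000213 × 111000 × 0.6121 ≈ 0.0144729 m.
Hypotenuse of the two orthogonal shifts: √(0.040404² + 0.0144729²) = 0.0429179 m.

0.043 meters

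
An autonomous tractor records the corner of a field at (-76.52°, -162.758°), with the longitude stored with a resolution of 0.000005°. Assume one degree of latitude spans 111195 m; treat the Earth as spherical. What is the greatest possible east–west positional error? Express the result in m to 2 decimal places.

With a 0.000005° grid the true value lies within half a step, ±0.000005°/2 = ±2.5e-06°, of the stored one.
At latitude 76.52° a degree of longitude spans 111195 m × cos 76.52° = 111195 × 0.2331 ≈ 25920.2 m.
So at most 2.5e-06° × 25920.2 ≈ 0.0648005 m east–west.

0.06 m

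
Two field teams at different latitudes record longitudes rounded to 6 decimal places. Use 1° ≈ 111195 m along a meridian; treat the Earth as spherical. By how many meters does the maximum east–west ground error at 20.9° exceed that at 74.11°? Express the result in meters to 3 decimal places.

0.037 meters

Rounding to 6 decimal places leaves the longitude within ±5e-07° of the true value.
At 20.9°: 5e-07° × 111195 × cos 20.9° = 5e-07 × 111195 × 0.9342 ≈ 0.051939 m.
Error at 74.11° = 5e-07° × 111195 × cos 74.11° ≈ 0.055597 × 0.2738 = 0.015222 m.
So the lower-latitude error exceeds the higher by 0.051939 − 0.015222 = 0.036717 m.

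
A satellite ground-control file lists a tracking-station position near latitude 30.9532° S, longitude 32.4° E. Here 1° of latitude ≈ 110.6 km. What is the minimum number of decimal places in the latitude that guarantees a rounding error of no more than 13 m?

4

One degree of latitude covers 110600 m.
N decimal places → at most half a unit in the last place, 0.5 × 10⁻ᴺ° = 110600/2 × 10⁻ᴺ m.
Setting 55300 × 10⁻ᴺ ≤ 13 gives 10ᴺ ≥ 4254, i.e. N ≥ 3.63.
N = 3 would give 55.3 m (too coarse); N = 4 gives 5.53 m ≤ 13 m.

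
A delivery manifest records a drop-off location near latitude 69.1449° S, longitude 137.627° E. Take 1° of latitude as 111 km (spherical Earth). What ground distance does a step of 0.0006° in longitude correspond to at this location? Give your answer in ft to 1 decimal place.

At 69.1449° a degree of longitude is 111000 × cos 69.1449° ≈ 39516.6 m, so 0.0006° corresponds to 23.71 m.
Converting: 23.71 m × 3.2808 ft/m ≈ 77.789 ft.

77.8 ft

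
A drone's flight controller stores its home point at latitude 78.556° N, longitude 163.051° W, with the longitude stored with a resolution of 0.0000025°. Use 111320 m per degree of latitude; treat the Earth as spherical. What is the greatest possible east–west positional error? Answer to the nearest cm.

With a 0.0000025° grid the true value lies within half a step, ±0.0000025°/2 = ±1.25e-06°, of the stored one.
At latitude 78.556° a degree of longitude spans 111320 m × cos 78.556° = 111320 × 0.1984 ≈ 22087 m.
Maximum E–W displacement: 1.25e-06 × 22087 = 0.0276088 m.
That is 0.0276088 m = 2.7609 cm.

3 cm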